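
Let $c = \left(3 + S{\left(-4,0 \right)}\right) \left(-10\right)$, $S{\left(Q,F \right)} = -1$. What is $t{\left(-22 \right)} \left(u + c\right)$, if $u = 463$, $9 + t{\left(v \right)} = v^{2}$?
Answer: $210425$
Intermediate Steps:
$t{\left(v \right)} = -9 + v^{2}$
$c = -20$ ($c = \left(3 - 1\right) \left(-10\right) = 2 \left(-10\right) = -20$)
$t{\left(-22 \right)} \left(u + c\right) = \left(-9 + \left(-22\right)^{2}\right) \left(463 - 20\right) = \left(-9 + 484\right) 443 = 475 \cdot 443 = 210425$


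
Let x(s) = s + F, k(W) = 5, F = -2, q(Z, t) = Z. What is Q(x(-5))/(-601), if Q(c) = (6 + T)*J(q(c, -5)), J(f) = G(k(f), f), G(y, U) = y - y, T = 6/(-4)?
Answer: 0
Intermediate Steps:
T = -3/2 (T = 6*(-1/4) = -3/2 ≈ -1.5000)
G(y, U) = 0
x(s) = -2 + s (x(s) = s - 2 = -2 + s)
J(f) = 0
Q(c) = 0 (Q(c) = (6 - 3/2)*0 = (9/2)*0 = 0)
Q(x(-5))/(-601) = 0/(-601) = 0*(-1/601) = 0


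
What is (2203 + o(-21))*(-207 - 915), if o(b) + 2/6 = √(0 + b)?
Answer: -2471392 - 1122*I*√21 ≈ -2.4714e+6 - 5141.6*I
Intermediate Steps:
o(b) = -⅓ + √b (o(b) = -⅓ + √(0 + b) = -⅓ + √b)
(2203 + o(-21))*(-207 - 915) = (2203 + (-⅓ + √(-21)))*(-207 - 915) = (2203 + (-⅓ + I*√21))*(-1122) = (6608/3 + I*√21)*(-1122) = -2471392 - 1122*I*√21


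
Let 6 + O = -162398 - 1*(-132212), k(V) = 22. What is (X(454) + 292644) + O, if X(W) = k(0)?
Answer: 262474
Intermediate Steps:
X(W) = 22
O = -30192 (O = -6 + (-162398 - 1*(-132212)) = -6 + (-162398 + 132212) = -6 - 30186 = -30192)
(X(454) + 292644) + O = (22 + 292644) - 30192 = 292666 - 30192 = 262474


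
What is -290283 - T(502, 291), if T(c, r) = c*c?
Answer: -542287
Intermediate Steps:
T(c, r) = c²
-290283 - T(502, 291) = -290283 - 1*502² = -290283 - 1*252004 = -290283 - 252004 = -542287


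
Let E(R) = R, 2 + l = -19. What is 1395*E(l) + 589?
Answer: -28706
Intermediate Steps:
l = -21 (l = -2 - 19 = -21)
1395*E(l) + 589 = 1395*(-21) + 589 = -29295 + 589 = -28706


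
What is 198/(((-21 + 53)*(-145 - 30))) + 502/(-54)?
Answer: -705473/75600 ≈ -9.3316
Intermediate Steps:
198/(((-21 + 53)*(-145 - 30))) + 502/(-54) = 198/((32*(-175))) + 502*(-1/54) = 198/(-5600) - 251/27 = 198*(-1/5600) - 251/27 = -99/2800 - 251/27 = -705473/75600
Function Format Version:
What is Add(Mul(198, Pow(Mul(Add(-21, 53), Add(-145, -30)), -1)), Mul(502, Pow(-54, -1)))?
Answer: Rational(-705473, 75600) ≈ -9.3316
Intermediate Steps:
Add(Mul(198, Pow(Mul(Add(-21, 53), Add(-145, -30)), -1)), Mul(502, Pow(-54, -1))) = Add(Mul(198, Pow(Mul(32, -175), -1)), Mul(502, Rational(-1, 54))) = Add(Mul(198, Pow(-5600, -1)), Rational(-251, 27)) = Add(Mul(198, Rational(-1, 5600)), Rational(-251, 27)) = Add(Rational(-99, 2800), Rational(-251, 27)) = Rational(-705473, 75600)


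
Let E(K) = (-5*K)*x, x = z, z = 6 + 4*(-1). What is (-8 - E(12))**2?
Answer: 12544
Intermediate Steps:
z = 2 (z = 6 - 4 = 2)
x = 2
E(K) = -10*K (E(K) = -5*K*2 = -10*K)
(-8 - E(12))**2 = (-8 - (-10)*12)**2 = (-8 - 1*(-120))**2 = (-8 + 120)**2 = 112**2 = 12544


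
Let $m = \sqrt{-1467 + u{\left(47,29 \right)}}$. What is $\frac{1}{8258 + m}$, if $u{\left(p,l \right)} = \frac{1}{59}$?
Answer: $\frac{243611}{2011782914} - \frac{i \sqrt{1276642}}{2011782914} \approx 0.00012109 - 5.6163 \cdot 10^{-7} i$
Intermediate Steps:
$u{\left(p,l \right)} = \frac{1}{59}$
$m = \frac{2 i \sqrt{1276642}}{59}$ ($m = \sqrt{-1467 + \frac{1}{59}} = \sqrt{- \frac{86552}{59}} = \frac{2 i \sqrt{1276642}}{59} \approx 38.301 i$)
$\frac{1}{8258 + m} = \frac{1}{8258 + \frac{2 i \sqrt{1276642}}{59}}$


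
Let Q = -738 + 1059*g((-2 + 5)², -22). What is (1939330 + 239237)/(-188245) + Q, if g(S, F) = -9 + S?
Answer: -141103377/188245 ≈ -749.57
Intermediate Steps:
Q = -738 (Q = -738 + 1059*(-9 + (-2 + 5)²) = -738 + 1059*(-9 + 3²) = -738 + 1059*(-9 + 9) = -738 + 1059*0 = -738 + 0 = -738)
(1939330 + 239237)/(-188245) + Q = (1939330 + 239237)/(-188245) - 738 = 2178567*(-1/188245) - 738 = -2178567/188245 - 738 = -141103377/188245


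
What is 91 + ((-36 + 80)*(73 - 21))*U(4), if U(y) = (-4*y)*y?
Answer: -146341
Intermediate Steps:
U(y) = -4*y**2
91 + ((-36 + 80)*(73 - 21))*U(4) = 91 + ((-36 + 80)*(73 - 21))*(-4*4**2) = 91 + (44*52)*(-4*16) = 91 + 2288*(-64) = 91 - 146432 = -146341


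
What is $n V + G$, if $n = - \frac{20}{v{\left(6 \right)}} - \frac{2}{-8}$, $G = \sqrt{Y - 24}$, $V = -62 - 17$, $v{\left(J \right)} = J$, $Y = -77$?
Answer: $\frac{2923}{12} + i \sqrt{101} \approx 243.58 + 10.05 i$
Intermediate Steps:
$V = -79$ ($V = -62 - 17 = -79$)
$G = i \sqrt{101}$ ($G = \sqrt{-77 - 24} = \sqrt{-101} = i \sqrt{101} \approx 10.05 i$)
$n = - \frac{37}{12}$ ($n = - \frac{20}{6} - \frac{2}{-8} = \left(-20\right) \frac{1}{6} - - \frac{1}{4} = - \frac{10}{3} + \frac{1}{4} = - \frac{37}{12} \approx -3.0833$)
$n V + G = \left(- \frac{37}{12}\right) \left(-79\right) + i \sqrt{101} = \frac{2923}{12} + i \sqrt{101}$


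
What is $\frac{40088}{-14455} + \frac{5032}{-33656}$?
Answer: $- \frac{25391773}{8687455} \approx -2.9228$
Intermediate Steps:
$\frac{40088}{-14455} + \frac{5032}{-33656} = 40088 \left(- \frac{1}{14455}\right) + 5032 \left(- \frac{1}{33656}\right) = - \frac{40088}{14455} - \frac{629}{4207} = - \frac{25391773}{8687455}$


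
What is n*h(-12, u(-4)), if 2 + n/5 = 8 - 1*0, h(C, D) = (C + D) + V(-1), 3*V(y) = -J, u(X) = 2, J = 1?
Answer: -310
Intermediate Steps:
V(y) = -⅓ (V(y) = (-1*1)/3 = (⅓)*(-1) = -⅓)
h(C, D) = -⅓ + C + D (h(C, D) = (C + D) - ⅓ = -⅓ + C + D)
n = 30 (n = -10 + 5*(8 - 1*0) = -10 + 5*(8 + 0) = -10 + 5*8 = -10 + 40 = 30)
n*h(-12, u(-4)) = 30*(-⅓ - 12 + 2) = 30*(-31/3) = -310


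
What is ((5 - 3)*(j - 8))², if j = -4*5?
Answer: 3136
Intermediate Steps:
j = -20
((5 - 3)*(j - 8))² = ((5 - 3)*(-20 - 8))² = (2*(-28))² = (-56)² = 3136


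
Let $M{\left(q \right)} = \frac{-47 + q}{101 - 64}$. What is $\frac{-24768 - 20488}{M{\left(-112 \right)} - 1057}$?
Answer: $\frac{418618}{9817} \approx 42.642$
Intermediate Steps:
$M{\left(q \right)} = - \frac{47}{37} + \frac{q}{37}$ ($M{\left(q \right)} = \frac{-47 + q}{37} = \left(-47 + q\right) \frac{1}{37} = - \frac{47}{37} + \frac{q}{37}$)
$\frac{-24768 - 20488}{M{\left(-112 \right)} - 1057} = \frac{-24768 - 20488}{\left(- \frac{47}{37} + \frac{1}{37} \left(-112\right)\right) - 1057} = - \frac{45256}{\left(- \frac{47}{37} - \frac{112}{37}\right) - 1057} = - \frac{45256}{- \frac{159}{37} - 1057} = - \frac{45256}{- \frac{39268}{37}} = \left(-45256\right) \left(- \frac{37}{39268}\right) = \frac{418618}{9817}$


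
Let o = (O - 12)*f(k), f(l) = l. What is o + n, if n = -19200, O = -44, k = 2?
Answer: -19312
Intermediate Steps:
o = -112 (o = (-44 - 12)*2 = -56*2 = -112)
o + n = -112 - 19200 = -19312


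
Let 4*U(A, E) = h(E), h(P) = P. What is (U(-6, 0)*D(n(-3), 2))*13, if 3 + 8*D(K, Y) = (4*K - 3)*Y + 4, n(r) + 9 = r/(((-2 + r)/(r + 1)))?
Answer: 0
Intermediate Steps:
U(A, E) = E/4
n(r) = -9 + r*(1 + r)/(-2 + r) (n(r) = -9 + r/(((-2 + r)/(r + 1))) = -9 + r/(((-2 + r)/(1 + r))) = -9 + r*((1 + r)/(-2 + r)) = -9 + r*(1 + r)/(-2 + r))
D(K, Y) = ⅛ + Y*(-3 + 4*K)/8 (D(K, Y) = -3/8 + ((4*K - 3)*Y + 4)/8 = -3/8 + ((-3 + 4*K)*Y + 4)/8 = -3/8 + (Y*(-3 + 4*K) + 4)/8 = -3/8 + (4 + Y*(-3 + 4*K))/8 = -3/8 + (½ + Y*(-3 + 4*K)/8) = ⅛ + Y*(-3 + 4*K)/8)
(U(-6, 0)*D(n(-3), 2))*13 = (((¼)*0)*(⅛ - 3/8*2 + (½)*((18 + (-3)² - 8*(-3))/(-2 - 3))*2))*13 = (0*(⅛ - ¾ + (½)*((18 + 9 + 24)/(-5))*2))*13 = (0*(⅛ - ¾ + (½)*(-⅕*51)*2))*13 = (0*(⅛ - ¾ + (½)*(-51/5)*2))*13 = (0*(⅛ - ¾ - 51/5))*13 = (0*(-433/40))*13 = 0*13 = 0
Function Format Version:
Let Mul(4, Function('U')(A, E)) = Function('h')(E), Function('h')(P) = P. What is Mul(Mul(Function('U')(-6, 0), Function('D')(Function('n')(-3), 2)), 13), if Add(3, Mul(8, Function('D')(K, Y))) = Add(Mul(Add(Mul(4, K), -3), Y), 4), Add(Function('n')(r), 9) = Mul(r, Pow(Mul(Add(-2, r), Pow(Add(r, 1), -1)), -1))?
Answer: 0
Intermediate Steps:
Function('U')(A, E) = Mul(Rational(1, 4), E)
Function('n')(r) = Add(-9, Mul(r, Pow(Add(-2, r), -1), Add(1, r))) (Function('n')(r) = Add(-9, Mul(r, Pow(Mul(Add(-2, r), Pow(Add(r, 1), -1)), -1))) = Add(-9, Mul(r, Pow(Mul(Add(-2, r), Pow(Add(1, r), -1)), -1))) = Add(-9, Mul(r, Pow(Mul(Pow(Add(1, r), -1), Add(-2, r)), -1))) = Add(-9, Mul(r, Mul(Pow(Add(-2, r), -1), Add(1, r)))) = Add(-9, Mul(r, Pow(Add(-2, r), -1), Add(1, r))))
Function('D')(K, Y) = Add(Rational(1, 8), Mul(Rational(1, 8), Y, Add(-3, Mul(4, K)))) (Function('D')(K, Y) = Add(Rational(-3, 8), Mul(Rational(1, 8), Add(Mul(Add(Mul(4, K), -3), Y), 4))) = Add(Rational(-3, 8), Mul(Rational(1, 8), Add(Mul(Add(-3, Mul(4, K)), Y), 4))) = Add(Rational(-3, 8), Mul(Rational(1, 8), Add(Mul(Y, Add(-3, Mul(4, K))), 4))) = Add(Rational(-3, 8), Mul(Rational(1, 8), Add(4, Mul(Y, Add(-3, Mul(4, K)))))) = Add(Rational(-3, 8), Add(Rational(1, 2), Mul(Rational(1, 8), Y, Add(-3, Mul(4, K))))) = Add(Rational(1, 8), Mul(Rational(1, 8), Y, Add(-3, Mul(4, K)))))
Mul(Mul(Function('U')(-6, 0), Function('D')(Function('n')(-3), 2)), 13) = Mul(Mul(Mul(Rational(1, 4), 0), Add(Rational(1, 8), Mul(Rational(-3, 8), 2), Mul(Rational(1, 2), Mul(Pow(Add(-2, -3), -1), Add(18, Pow(-3, 2), Mul(-8, -3))), 2))), 13) = Mul(Mul(0, Add(Rational(1, 8), Rational(-3, 4), Mul(Rational(1, 2), Mul(Pow(-5, -1), Add(18, 9, 24)), 2))), 13) = Mul(Mul(0, Add(Rational(1, 8), Rational(-3, 4), Mul(Rational(1, 2), Mul(Rational(-1, 5), 51), 2))), 13) = Mul(Mul(0, Add(Rational(1, 8), Rational(-3, 4), Mul(Rational(1, 2), Rational(-51, 5), 2))), 13) = Mul(Mul(0, Add(Rational(1, 8), Rational(-3, 4), Rational(-51, 5))), 13) = Mul(Mul(0, Rational(-433, 40)), 13) = Mul(0, 13) = 0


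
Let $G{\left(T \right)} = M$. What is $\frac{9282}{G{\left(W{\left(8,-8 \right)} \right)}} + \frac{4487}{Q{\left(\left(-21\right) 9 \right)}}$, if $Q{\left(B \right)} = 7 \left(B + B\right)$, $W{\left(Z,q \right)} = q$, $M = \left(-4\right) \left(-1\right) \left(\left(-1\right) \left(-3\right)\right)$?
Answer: $\frac{145871}{189} \approx 771.8$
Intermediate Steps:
$M = 12$ ($M = 4 \cdot 3 = 12$)
$Q{\left(B \right)} = 14 B$ ($Q{\left(B \right)} = 7 \cdot 2 B = 14 B$)
$G{\left(T \right)} = 12$
$\frac{9282}{G{\left(W{\left(8,-8 \right)} \right)}} + \frac{4487}{Q{\left(\left(-21\right) 9 \right)}} = \frac{9282}{12} + \frac{4487}{14 \left(\left(-21\right) 9\right)} = 9282 \cdot \frac{1}{12} + \frac{4487}{14 \left(-189\right)} = \frac{1547}{2} + \frac{4487}{-2646} = \frac{1547}{2} + 4487 \left(- \frac{1}{2646}\right) = \frac{1547}{2} - \frac{641}{378} = \frac{145871}{189}$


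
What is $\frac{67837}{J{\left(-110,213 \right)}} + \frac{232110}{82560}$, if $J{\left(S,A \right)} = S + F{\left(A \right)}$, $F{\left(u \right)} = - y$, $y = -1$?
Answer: $- \frac{185844091}{299968} \approx -619.55$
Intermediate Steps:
$F{\left(u \right)} = 1$ ($F{\left(u \right)} = \left(-1\right) \left(-1\right) = 1$)
$J{\left(S,A \right)} = 1 + S$ ($J{\left(S,A \right)} = S + 1 = 1 + S$)
$\frac{67837}{J{\left(-110,213 \right)}} + \frac{232110}{82560} = \frac{67837}{1 - 110} + \frac{232110}{82560} = \frac{67837}{-109} + 232110 \cdot \frac{1}{82560} = 67837 \left(- \frac{1}{109}\right) + \frac{7737}{2752} = - \frac{67837}{109} + \frac{7737}{2752} = - \frac{185844091}{299968}$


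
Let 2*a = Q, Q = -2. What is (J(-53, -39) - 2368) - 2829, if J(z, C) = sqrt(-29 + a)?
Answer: -5197 + I*sqrt(30) ≈ -5197.0 + 5.4772*I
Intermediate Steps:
a = -1 (a = (1/2)*(-2) = -1)
J(z, C) = I*sqrt(30) (J(z, C) = sqrt(-29 - 1) = sqrt(-30) = I*sqrt(30))
(J(-53, -39) - 2368) - 2829 = (I*sqrt(30) - 2368) - 2829 = (-2368 + I*sqrt(30)) - 2829 = -5197 + I*sqrt(30)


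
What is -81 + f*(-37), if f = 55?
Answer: -2116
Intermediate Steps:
-81 + f*(-37) = -81 + 55*(-37) = -81 - 2035 = -2116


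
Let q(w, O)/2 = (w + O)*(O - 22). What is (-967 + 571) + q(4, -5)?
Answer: -342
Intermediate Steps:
q(w, O) = 2*(-22 + O)*(O + w) (q(w, O) = 2*((w + O)*(O - 22)) = 2*((O + w)*(-22 + O)) = 2*((-22 + O)*(O + w)) = 2*(-22 + O)*(O + w))
(-967 + 571) + q(4, -5) = (-967 + 571) + (-44*(-5) - 44*4 + 2*(-5)**2 + 2*(-5)*4) = -396 + (220 - 176 + 2*25 - 40) = -396 + (220 - 176 + 50 - 40) = -396 + 54 = -342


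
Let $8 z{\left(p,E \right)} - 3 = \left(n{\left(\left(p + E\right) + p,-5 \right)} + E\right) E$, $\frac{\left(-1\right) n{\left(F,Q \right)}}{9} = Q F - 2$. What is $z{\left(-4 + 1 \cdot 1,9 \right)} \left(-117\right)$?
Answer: $- \frac{170937}{8} \approx -21367.0$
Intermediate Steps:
$n{\left(F,Q \right)} = 18 - 9 F Q$ ($n{\left(F,Q \right)} = - 9 \left(Q F - 2\right) = - 9 \left(F Q - 2\right) = - 9 \left(-2 + F Q\right) = 18 - 9 F Q$)
$z{\left(p,E \right)} = \frac{3}{8} + \frac{E \left(18 + 46 E + 90 p\right)}{8}$ ($z{\left(p,E \right)} = \frac{3}{8} + \frac{\left(\left(18 - 9 \left(\left(p + E\right) + p\right) \left(-5\right)\right) + E\right) E}{8} = \frac{3}{8} + \frac{\left(\left(18 - 9 \left(\left(E + p\right) + p\right) \left(-5\right)\right) + E\right) E}{8} = \frac{3}{8} + \frac{\left(\left(18 - 9 \left(E + 2 p\right) \left(-5\right)\right) + E\right) E}{8} = \frac{3}{8} + \frac{\left(\left(18 + \left(45 E + 90 p\right)\right) + E\right) E}{8} = \frac{3}{8} + \frac{\left(\left(18 + 45 E + 90 p\right) + E\right) E}{8} = \frac{3}{8} + \frac{\left(18 + 46 E + 90 p\right) E}{8} = \frac{3}{8} + \frac{E \left(18 + 46 E + 90 p\right)}{8}$)
$z{\left(-4 + 1 \cdot 1,9 \right)} \left(-117\right) = \left(\frac{3}{8} + \frac{9}{4} \cdot 9 + \frac{23 \cdot 9^{2}}{4} + \frac{45}{4} \cdot 9 \left(-4 + 1 \cdot 1\right)\right) \left(-117\right) = \left(\frac{3}{8} + \frac{81}{4} + \frac{23}{4} \cdot 81 + \frac{45}{4} \cdot 9 \left(-4 + 1\right)\right) \left(-117\right) = \left(\frac{3}{8} + \frac{81}{4} + \frac{1863}{4} + \frac{45}{4} \cdot 9 \left(-3\right)\right) \left(-117\right) = \left(\frac{3}{8} + \frac{81}{4} + \frac{1863}{4} - \frac{1215}{4}\right) \left(-117\right) = \frac{1461}{8} \left(-117\right) = - \frac{170937}{8}$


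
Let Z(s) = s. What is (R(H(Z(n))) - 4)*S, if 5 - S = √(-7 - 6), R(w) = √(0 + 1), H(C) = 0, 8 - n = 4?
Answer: -15 + 3*I*√13 ≈ -15.0 + 10.817*I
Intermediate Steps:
n = 4 (n = 8 - 1*4 = 8 - 4 = 4)
R(w) = 1 (R(w) = √1 = 1)
S = 5 - I*√13 (S = 5 - √(-7 - 6) = 5 - √(-13) = 5 - I*√13 ≈ 5.0 - 3.6056*I)
(R(H(Z(n))) - 4)*S = (1 - 4)*(5 - I*√13) = -3*(5 - I*√13) = -15 + 3*I*√13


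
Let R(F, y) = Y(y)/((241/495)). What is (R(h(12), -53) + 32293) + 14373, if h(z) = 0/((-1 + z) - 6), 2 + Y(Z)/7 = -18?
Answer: 11177206/241 ≈ 46378.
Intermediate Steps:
Y(Z) = -140 (Y(Z) = -14 + 7*(-18) = -14 - 126 = -140)
h(z) = 0 (h(z) = 0/(-7 + z) = 0)
R(F, y) = -69300/241 (R(F, y) = -140/(241/495) = -140/(241*(1/495)) = -140/241/495 = -140*495/241 = -69300/241)
(R(h(12), -53) + 32293) + 14373 = (-69300/241 + 32293) + 14373 = 7713313/241 + 14373 = 11177206/241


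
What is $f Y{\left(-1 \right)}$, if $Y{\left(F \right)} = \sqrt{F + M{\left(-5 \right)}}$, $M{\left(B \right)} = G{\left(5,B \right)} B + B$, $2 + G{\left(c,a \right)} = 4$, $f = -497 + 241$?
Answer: $- 1024 i \approx - 1024.0 i$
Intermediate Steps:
$f = -256$
$G{\left(c,a \right)} = 2$ ($G{\left(c,a \right)} = -2 + 4 = 2$)
$M{\left(B \right)} = 3 B$ ($M{\left(B \right)} = 2 B + B = 3 B$)
$Y{\left(F \right)} = \sqrt{-15 + F}$ ($Y{\left(F \right)} = \sqrt{F + 3 \left(-5\right)} = \sqrt{F - 15} = \sqrt{-15 + F}$)
$f Y{\left(-1 \right)} = - 256 \sqrt{-15 - 1} = - 256 \sqrt{-16} = - 256 \cdot 4 i = - 1024 i$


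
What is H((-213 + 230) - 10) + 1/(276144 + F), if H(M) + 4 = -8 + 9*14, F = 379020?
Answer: 74688697/655164 ≈ 114.00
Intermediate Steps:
H(M) = 114 (H(M) = -4 + (-8 + 9*14) = -4 + (-8 + 126) = -4 + 118 = 114)
H((-213 + 230) - 10) + 1/(276144 + F) = 114 + 1/(276144 + 379020) = 114 + 1/655164 = 74688697/655164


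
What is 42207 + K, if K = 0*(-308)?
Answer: 42207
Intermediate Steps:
K = 0
42207 + K = 42207 + 0 = 42207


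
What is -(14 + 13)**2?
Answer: -729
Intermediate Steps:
-(14 + 13)**2 = -1*27**2 = -1*729 = -729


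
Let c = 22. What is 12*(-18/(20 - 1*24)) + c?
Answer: 76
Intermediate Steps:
12*(-18/(20 - 1*24)) + c = 12*(-18/(20 - 1*24)) + 22 = 12*(-18/(20 - 24)) + 22 = 12*(-18/(-4)) + 22 = 12*(-18*(-1/4)) + 22 = 12*(9/2) + 22 = 54 + 22 = 76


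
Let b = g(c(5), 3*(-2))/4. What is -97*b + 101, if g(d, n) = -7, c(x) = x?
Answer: 1083/4 ≈ 270.75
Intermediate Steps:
b = -7/4 ≈ -1.7500
-97*b + 101 = -97*(-7/4) + 101 = 679/4 + 101 = 1083/4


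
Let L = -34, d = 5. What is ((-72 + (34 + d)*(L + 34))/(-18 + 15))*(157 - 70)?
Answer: 2088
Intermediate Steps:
((-72 + (34 + d)*(L + 34))/(-18 + 15))*(157 - 70) = ((-72 + (34 + 5)*(-34 + 34))/(-18 + 15))*(157 - 70) = ((-72 + 39*0)/(-3))*87 = ((-72 + 0)*(-⅓))*87 = -72*(-⅓)*87 = 24*87 = 2088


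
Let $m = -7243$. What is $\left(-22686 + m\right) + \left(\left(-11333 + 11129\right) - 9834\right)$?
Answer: $-39967$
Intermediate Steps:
$\left(-22686 + m\right) + \left(\left(-11333 + 11129\right) - 9834\right) = \left(-22686 - 7243\right) + \left(\left(-11333 + 11129\right) - 9834\right) = -29929 - 10038 = -39967$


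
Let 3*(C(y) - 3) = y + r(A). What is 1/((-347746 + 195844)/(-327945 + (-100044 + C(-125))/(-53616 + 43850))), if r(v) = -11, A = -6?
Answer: 9607832351/4450424796 ≈ 2.1589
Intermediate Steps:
C(y) = -2/3 + y/3 (C(y) = 3 + (y - 11)/3 = 3 + (-11 + y)/3 = 3 + (-11/3 + y/3) = -2/3 + y/3)
1/((-347746 + 195844)/(-327945 + (-100044 + C(-125))/(-53616 + 43850))) = 1/((-347746 + 195844)/(-327945 + (-100044 + (-2/3 + (1/3)*(-125)))/(-53616 + 43850))) = 1/(-151902/(-327945 + (-100044 + (-2/3 - 125/3))/(-9766))) = 1/(-151902/(-327945 + (-100044 - 127/3)*(-1/9766))) = 1/(-151902/(-327945 - 300259/3*(-1/9766))) = 1/(-151902/(-327945 + 300259/29298)) = 1/(-151902/(-9607832351/29298)) = 1/(-151902*(-29298/9607832351)) = 1/(4450424796/9607832351) = 9607832351/4450424796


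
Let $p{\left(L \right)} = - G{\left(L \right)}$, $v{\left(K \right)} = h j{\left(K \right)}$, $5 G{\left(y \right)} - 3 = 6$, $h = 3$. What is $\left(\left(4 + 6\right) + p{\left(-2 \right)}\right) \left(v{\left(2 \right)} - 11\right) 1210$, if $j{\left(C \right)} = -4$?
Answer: $-228206$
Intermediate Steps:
$G{\left(y \right)} = \frac{9}{5}$ ($G{\left(y \right)} = \frac{3}{5} + \frac{1}{5} \cdot 6 = \frac{3}{5} + \frac{6}{5} = \frac{9}{5}$)
$v{\left(K \right)} = -12$ ($v{\left(K \right)} = 3 \left(-4\right) = -12$)
$p{\left(L \right)} = - \frac{9}{5}$ ($p{\left(L \right)} = \left(-1\right) \frac{9}{5} = - \frac{9}{5}$)
$\left(\left(4 + 6\right) + p{\left(-2 \right)}\right) \left(v{\left(2 \right)} - 11\right) 1210 = \left(\left(4 + 6\right) - \frac{9}{5}\right) \left(-12 - 11\right) 1210 = \left(10 - \frac{9}{5}\right) \left(-23\right) 1210 = \frac{41}{5} \left(-23\right) 1210 = \left(- \frac{943}{5}\right) 1210 = -228206$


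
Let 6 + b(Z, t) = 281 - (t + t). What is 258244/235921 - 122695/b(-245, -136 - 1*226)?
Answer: -4098334477/33669297 ≈ -121.72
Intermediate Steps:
b(Z, t) = 275 - 2*t (b(Z, t) = -6 + (281 - (t + t)) = -6 + (281 - 2*t) = 275 - 2*t)
258244/235921 - 122695/b(-245, -136 - 1*226) = 258244/235921 - 122695/(275 - 2*(-136 - 1*226)) = 258244*(1/235921) - 122695/(275 - 2*(-136 - 226)) = 36892/33703 - 122695/(275 - 2*(-362)) = 36892/33703 - 122695/(275 + 724) = 36892/33703 - 122695/999 = -4098334477/33669297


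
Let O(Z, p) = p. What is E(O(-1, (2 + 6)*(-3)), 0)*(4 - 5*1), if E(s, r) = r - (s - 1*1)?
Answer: -25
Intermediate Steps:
E(s, r) = 1 + r - s (E(s, r) = r - (s - 1) = r - (-1 + s) = r + (1 - s) = 1 + r - s)
E(O(-1, (2 + 6)*(-3)), 0)*(4 - 5*1) = (1 + 0 - (2 + 6)*(-3))*(4 - 5*1) = (1 + 0 - 8*(-3))*(4 - 5) = (1 + 0 - 1*(-24))*(-1) = (1 + 0 + 24)*(-1) = 25*(-1) = -25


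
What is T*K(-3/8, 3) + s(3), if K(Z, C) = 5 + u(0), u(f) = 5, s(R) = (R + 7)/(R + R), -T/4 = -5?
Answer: 605/3 ≈ 201.67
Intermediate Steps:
T = 20 (T = -4*(-5) = 20)
s(R) = (7 + R)/(2*R) (s(R) = (7 + R)/((2*R)) = (7 + R)*(1/(2*R)) = (7 + R)/(2*R))
K(Z, C) = 10 (K(Z, C) = 5 + 5 = 10)
T*K(-3/8, 3) + s(3) = 20*10 + (½)*(7 + 3)/3 = 200 + (½)*(⅓)*10 = 200 + 5/3 = 605/3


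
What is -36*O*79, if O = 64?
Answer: -182016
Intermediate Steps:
-36*O*79 = -36*64*79 = -2304*79 = -182016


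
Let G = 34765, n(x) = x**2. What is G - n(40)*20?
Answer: 2765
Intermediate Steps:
G - n(40)*20 = 34765 - 40**2*20 = 34765 - 1600*20 = 34765 - 1*32000 = 34765 - 32000 = 2765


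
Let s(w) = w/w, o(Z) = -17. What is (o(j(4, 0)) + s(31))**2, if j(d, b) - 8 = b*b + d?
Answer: 256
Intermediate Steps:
j(d, b) = 8 + d + b**2 (j(d, b) = 8 + (b*b + d) = 8 + (b**2 + d) = 8 + (d + b**2) = 8 + d + b**2)
s(w) = 1
(o(j(4, 0)) + s(31))**2 = (-17 + 1)**2 = (-16)**2 = 256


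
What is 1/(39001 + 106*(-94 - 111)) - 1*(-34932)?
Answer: 603310573/17271 ≈ 34932.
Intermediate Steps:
1/(39001 + 106*(-94 - 111)) - 1*(-34932) = 1/(39001 + 106*(-205)) + 34932 = 1/(39001 - 21730) + 34932 = 1/17271 + 34932 = 603310573/17271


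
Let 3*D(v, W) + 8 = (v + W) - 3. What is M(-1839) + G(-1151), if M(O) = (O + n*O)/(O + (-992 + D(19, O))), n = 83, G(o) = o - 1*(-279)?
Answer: -2134775/2581 ≈ -827.11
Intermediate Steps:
G(o) = 279 + o (G(o) = o + 279 = 279 + o)
D(v, W) = -11/3 + W/3 + v/3 (D(v, W) = -8/3 + ((v + W) - 3)/3 = -8/3 + ((W + v) - 3)/3 = -8/3 + (-3 + W + v)/3 = -8/3 + (-1 + W/3 + v/3) = -11/3 + W/3 + v/3)
M(O) = 84*O/(-2968/3 + 4*O/3) (M(O) = (O + 83*O)/(O + (-992 + (-11/3 + O/3 + (1/3)*19))) = (84*O)/(O + (-992 + (-11/3 + O/3 + 19/3))) = (84*O)/(O + (-992 + (8/3 + O/3))) = (84*O)/(O + (-2968/3 + O/3)) = (84*O)/(-2968/3 + 4*O/3) = 84*O/(-2968/3 + 4*O/3))
M(-1839) + G(-1151) = 63*(-1839)/(-742 - 1839) + (279 - 1151) = 63*(-1839)/(-2581) - 872 = 63*(-1839)*(-1/2581) - 872 = 115857/2581 - 872 = -2134775/2581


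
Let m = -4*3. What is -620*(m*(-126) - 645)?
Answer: -537540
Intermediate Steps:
m = -12
-620*(m*(-126) - 645) = -620*(-12*(-126) - 645) = -620*(1512 - 645) = -620*867 = -537540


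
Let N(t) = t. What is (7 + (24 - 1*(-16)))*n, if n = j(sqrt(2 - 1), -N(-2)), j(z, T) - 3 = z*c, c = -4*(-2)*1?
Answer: 517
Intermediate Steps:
c = 8 (c = 8*1 = 8)
j(z, T) = 3 + 8*z (j(z, T) = 3 + z*8 = 3 + 8*z)
n = 11 (n = 3 + 8*sqrt(2 - 1) = 3 + 8*sqrt(1) = 3 + 8*1 = 3 + 8 = 11)
(7 + (24 - 1*(-16)))*n = (7 + (24 - 1*(-16)))*11 = (7 + (24 + 16))*11 = (7 + 40)*11 = 47*11 = 517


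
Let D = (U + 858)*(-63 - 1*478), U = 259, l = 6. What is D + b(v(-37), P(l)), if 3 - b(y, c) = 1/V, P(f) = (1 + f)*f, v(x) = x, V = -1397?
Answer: -844198717/1397 ≈ -6.0429e+5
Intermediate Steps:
P(f) = f*(1 + f)
b(y, c) = 4192/1397 (b(y, c) = 3 - 1/(-1397) = 3 - 1*(-1/1397) = 3 + 1/1397 = 4192/1397)
D = -604297 (D = (259 + 858)*(-63 - 1*478) = 1117*(-63 - 478) = 1117*(-541) = -604297)
D + b(v(-37), P(l)) = -604297 + 4192/1397 = -844198717/1397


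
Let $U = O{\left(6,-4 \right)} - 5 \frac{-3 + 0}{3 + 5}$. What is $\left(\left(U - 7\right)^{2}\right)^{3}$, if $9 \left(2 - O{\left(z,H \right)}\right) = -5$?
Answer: $\frac{40089475140625}{139314069504} \approx 287.76$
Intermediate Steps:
$O{\left(z,H \right)} = \frac{23}{9}$ ($O{\left(z,H \right)} = 2 - - \frac{5}{9} = 2 + \frac{5}{9} = \frac{23}{9}$)
$U = \frac{319}{72}$ ($U = \frac{23}{9} - 5 \frac{-3 + 0}{3 + 5} = \frac{23}{9} - 5 \left(- \frac{3}{8}\right) = \frac{23}{9} - 5 \left(\left(-3\right) \frac{1}{8}\right) = \frac{23}{9} - - \frac{15}{8} = \frac{23}{9} + \frac{15}{8} = \frac{319}{72} \approx 4.4306$)
$\left(\left(U - 7\right)^{2}\right)^{3} = \left(\left(\frac{319}{72} - 7\right)^{2}\right)^{3} = \left(\left(- \frac{185}{72}\right)^{2}\right)^{3} = \left(\frac{34225}{5184}\right)^{3} = \frac{40089475140625}{139314069504}$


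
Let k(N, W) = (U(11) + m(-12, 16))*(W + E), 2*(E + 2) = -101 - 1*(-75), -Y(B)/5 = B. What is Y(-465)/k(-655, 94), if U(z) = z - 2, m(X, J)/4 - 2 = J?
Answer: 775/2133 ≈ 0.36334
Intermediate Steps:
Y(B) = -5*B
m(X, J) = 8 + 4*J
U(z) = -2 + z
E = -15 (E = -2 + (-101 - 1*(-75))/2 = -2 + (-101 + 75)/2 = -2 + (½)*(-26) = -2 - 13 = -15)
k(N, W) = -1215 + 81*W (k(N, W) = ((-2 + 11) + (8 + 4*16))*(W - 15) = (9 + (8 + 64))*(-15 + W) = (9 + 72)*(-15 + W) = 81*(-15 + W) = -1215 + 81*W)
Y(-465)/k(-655, 94) = (-5*(-465))/(-1215 + 81*94) = 2325/(-1215 + 7614) = 2325/6399 = 2325*(1/6399) = 775/2133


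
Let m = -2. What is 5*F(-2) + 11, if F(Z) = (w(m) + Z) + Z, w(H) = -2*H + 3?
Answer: 26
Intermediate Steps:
w(H) = 3 - 2*H
F(Z) = 7 + 2*Z (F(Z) = ((3 - 2*(-2)) + Z) + Z = ((3 + 4) + Z) + Z = (7 + Z) + Z = 7 + 2*Z)
5*F(-2) + 11 = 5*(7 + 2*(-2)) + 11 = 5*(7 - 4) + 11 = 5*3 + 11 = 15 + 11 = 26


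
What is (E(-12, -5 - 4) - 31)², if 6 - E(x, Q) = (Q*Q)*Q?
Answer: 495616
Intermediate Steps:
E(x, Q) = 6 - Q³ (E(x, Q) = 6 - Q*Q*Q = 6 - Q²*Q = 6 - Q³)
(E(-12, -5 - 4) - 31)² = ((6 - (-5 - 4)³) - 31)² = ((6 - 1*(-9)³) - 31)² = ((6 - 1*(-729)) - 31)² = ((6 + 729) - 31)² = (735 - 31)² = 704² = 495616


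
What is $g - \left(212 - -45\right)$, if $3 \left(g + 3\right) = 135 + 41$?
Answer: $- \frac{604}{3} \approx -201.33$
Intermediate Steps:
$g = \frac{167}{3}$ ($g = -3 + \frac{135 + 41}{3} = -3 + \frac{1}{3} \cdot 176 = -3 + \frac{176}{3} = \frac{167}{3} \approx 55.667$)
$g - \left(212 - -45\right) = \frac{167}{3} - \left(212 - -45\right) = \frac{167}{3} - \left(212 + 45\right) = \frac{167}{3} - 257 = - \frac{604}{3}$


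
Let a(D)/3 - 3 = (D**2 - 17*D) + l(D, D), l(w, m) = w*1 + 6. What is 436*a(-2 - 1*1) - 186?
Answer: 86142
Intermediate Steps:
l(w, m) = 6 + w (l(w, m) = w + 6 = 6 + w)
a(D) = 27 - 48*D + 3*D**2 (a(D) = 9 + 3*((D**2 - 17*D) + (6 + D)) = 9 + 3*(6 + D**2 - 16*D) = 9 + (18 - 48*D + 3*D**2) = 27 - 48*D + 3*D**2)
436*a(-2 - 1*1) - 186 = 436*(27 - 48*(-2 - 1*1) + 3*(-2 - 1*1)**2) - 186 = 436*(27 - 48*(-2 - 1) + 3*(-2 - 1)**2) - 186 = 436*(27 - 48*(-3) + 3*(-3)**2) - 186 = 436*(27 + 144 + 3*9) - 186 = 436*(27 + 144 + 27) - 186 = 436*198 - 186 = 86328 - 186 = 86142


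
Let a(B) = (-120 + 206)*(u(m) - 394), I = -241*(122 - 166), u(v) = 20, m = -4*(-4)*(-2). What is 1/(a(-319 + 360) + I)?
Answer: -1/21560 ≈ -4.6382e-5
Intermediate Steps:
m = -32 (m = 16*(-2) = -32)
I = 10604 (I = -241*(-44) = 10604)
a(B) = -32164 (a(B) = (-120 + 206)*(20 - 394) = 86*(-374) = -32164)
1/(a(-319 + 360) + I) = 1/(-32164 + 10604) = 1/(-21560) = -1/21560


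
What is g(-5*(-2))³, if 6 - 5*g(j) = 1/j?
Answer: 205379/125000 ≈ 1.6430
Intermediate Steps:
g(j) = 6/5 - 1/(5*j)
g(-5*(-2))³ = ((-1 + 6*(-5*(-2)))/(5*((-5*(-2)))))³ = ((⅕)*(-1 + 6*10)/10)³ = ((⅕)*(⅒)*(-1 + 60))³ = ((⅕)*(⅒)*59)³ = (59/50)³ = 205379/125000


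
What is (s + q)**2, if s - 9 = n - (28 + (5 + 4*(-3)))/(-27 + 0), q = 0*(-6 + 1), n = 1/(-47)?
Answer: 17032129/178929 ≈ 95.189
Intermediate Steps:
n = -1/47 ≈ -0.021277
q = 0 (q = 0*(-5) = 0)
s = 4127/423 (s = 9 + (-1/47 - (28 + (5 + 4*(-3)))/(-27 + 0)) = 9 + (-1/47 - (28 + (5 - 12))/(-27)) = 9 + (-1/47 - (28 - 7)*(-1)/27) = 9 + (-1/47 - 21*(-1)/27) = 9 + (-1/47 - 1*(-7/9)) = 9 + (-1/47 + 7/9) = 9 + 320/423 = 4127/423 ≈ 9.7565)
(s + q)**2 = (4127/423 + 0)**2 = (4127/423)**2 = 17032129/178929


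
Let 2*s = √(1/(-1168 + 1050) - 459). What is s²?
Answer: -54163/472 ≈ -114.75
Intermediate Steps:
s = I*√6391234/236 (s = √(1/(-1168 + 1050) - 459)/2 = √(1/(-118) - 459)/2 = √(-1/118 - 459)/2 = √(-54163/118)/2 = (I*√6391234/118)/2 = I*√6391234/236 ≈ 10.712*I)
s² = (I*√6391234/236)² = -54163/472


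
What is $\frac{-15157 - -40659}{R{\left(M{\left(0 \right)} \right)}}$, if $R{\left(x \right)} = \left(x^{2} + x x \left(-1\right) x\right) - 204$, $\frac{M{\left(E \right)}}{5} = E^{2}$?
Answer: $- \frac{12751}{102} \approx -125.01$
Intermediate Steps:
$M{\left(E \right)} = 5 E^{2}$
$R{\left(x \right)} = -204 + x^{2} - x^{3}$ ($R{\left(x \right)} = \left(x^{2} + x^{2} \left(-1\right) x\right) - 204 = \left(x^{2} + - x^{2} x\right) - 204 = \left(x^{2} - x^{3}\right) - 204 = -204 + x^{2} - x^{3}$)
$\frac{-15157 - -40659}{R{\left(M{\left(0 \right)} \right)}} = \frac{-15157 - -40659}{-204 + \left(5 \cdot 0^{2}\right)^{2} - \left(5 \cdot 0^{2}\right)^{3}} = \frac{-15157 + 40659}{-204 + \left(5 \cdot 0\right)^{2} - \left(5 \cdot 0\right)^{3}} = \frac{25502}{-204 + 0^{2} - 0^{3}} = \frac{25502}{-204 + 0 - 0} = \frac{25502}{-204 + 0 + 0} = \frac{25502}{-204} = 25502 \left(- \frac{1}{204}\right) = - \frac{12751}{102}$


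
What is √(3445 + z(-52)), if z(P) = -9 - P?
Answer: 4*√218 ≈ 59.059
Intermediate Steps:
√(3445 + z(-52)) = √(3445 + (-9 - 1*(-52))) = √(3445 + (-9 + 52)) = √(3445 + 43) = √3488 = 4*√218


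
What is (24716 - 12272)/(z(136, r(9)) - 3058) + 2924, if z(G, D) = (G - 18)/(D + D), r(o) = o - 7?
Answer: 5895260/2019 ≈ 2919.9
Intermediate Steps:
r(o) = -7 + o
z(G, D) = (-18 + G)/(2*D) (z(G, D) = (-18 + G)/((2*D)) = (-18 + G)*(1/(2*D)) = (-18 + G)/(2*D))
(24716 - 12272)/(z(136, r(9)) - 3058) + 2924 = (24716 - 12272)/((-18 + 136)/(2*(-7 + 9)) - 3058) + 2924 = 12444/((1/2)*118/2 - 3058) + 2924 = 12444/((1/2)*(1/2)*118 - 3058) + 2924 = 12444/(59/2 - 3058) + 2924 = 12444/(-6057/2) + 2924 = 12444*(-2/6057) + 2924 = -8296/2019 + 2924 = 5895260/2019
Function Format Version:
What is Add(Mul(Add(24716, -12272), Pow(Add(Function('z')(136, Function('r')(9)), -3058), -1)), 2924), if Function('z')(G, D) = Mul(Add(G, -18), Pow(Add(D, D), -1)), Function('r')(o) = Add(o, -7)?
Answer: Rational(5895260, 2019) ≈ 2919.9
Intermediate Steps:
Function('r')(o) = Add(-7, o)
Function('z')(G, D) = Mul(Rational(1, 2), Pow(D, -1), Add(-18, G)) (Function('z')(G, D) = Mul(Add(-18, G), Pow(Mul(2, D), -1)) = Mul(Add(-18, G), Mul(Rational(1, 2), Pow(D, -1))) = Mul(Rational(1, 2), Pow(D, -1), Add(-18, G)))
Add(Mul(Add(24716, -12272), Pow(Add(Function('z')(136, Function('r')(9)), -3058), -1)), 2924) = Add(Mul(Add(24716, -12272), Pow(Add(Mul(Rational(1, 2), Pow(Add(-7, 9), -1), Add(-18, 136)), -3058), -1)), 2924) = Add(Mul(12444, Pow(Add(Mul(Rational(1, 2), Pow(2, -1), 118), -3058), -1)), 2924) = Add(Mul(12444, Pow(Add(Mul(Rational(1, 2), Rational(1, 2), 118), -3058), -1)), 2924) = Add(Mul(12444, Pow(Add(Rational(59, 2), -3058), -1)), 2924) = Add(Mul(12444, Pow(Rational(-6057, 2), -1)), 2924) = Add(Mul(12444, Rational(-2, 6057)), 2924) = Add(Rational(-8296, 2019), 2924) = Rational(5895260, 2019)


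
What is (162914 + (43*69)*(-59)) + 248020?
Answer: 235881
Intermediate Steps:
(162914 + (43*69)*(-59)) + 248020 = (162914 + 2967*(-59)) + 248020 = (162914 - 175053) + 248020 = -12139 + 248020 = 235881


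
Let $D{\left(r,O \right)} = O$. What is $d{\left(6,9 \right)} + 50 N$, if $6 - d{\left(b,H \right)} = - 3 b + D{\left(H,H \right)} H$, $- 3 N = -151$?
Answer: $\frac{7379}{3} \approx 2459.7$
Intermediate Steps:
$N = \frac{151}{3}$ ($N = \left(- \frac{1}{3}\right) \left(-151\right) = \frac{151}{3} \approx 50.333$)
$d{\left(b,H \right)} = 6 - H^{2} + 3 b$ ($d{\left(b,H \right)} = 6 - \left(- 3 b + H H\right) = 6 - \left(- 3 b + H^{2}\right) = 6 - \left(H^{2} - 3 b\right) = 6 - H^{2} + 3 b$)
$d{\left(6,9 \right)} + 50 N = \left(6 - 9^{2} + 3 \cdot 6\right) + 50 \cdot \frac{151}{3} = \left(6 - 81 + 18\right) + \frac{7550}{3} = -57 + \frac{7550}{3} = \frac{7379}{3}$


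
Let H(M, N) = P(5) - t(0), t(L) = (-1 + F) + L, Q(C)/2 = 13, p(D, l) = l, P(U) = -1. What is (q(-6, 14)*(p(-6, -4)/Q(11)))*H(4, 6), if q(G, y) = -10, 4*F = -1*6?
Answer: 30/13 ≈ 2.3077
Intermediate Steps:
F = -3/2 (F = (-1*6)/4 = (¼)*(-6) = -3/2 ≈ -1.5000)
Q(C) = 26 (Q(C) = 2*13 = 26)
t(L) = -5/2 + L (t(L) = (-1 - 3/2) + L = -5/2 + L)
H(M, N) = 3/2 (H(M, N) = -1 - (-5/2 + 0) = -1 - 1*(-5/2) = -1 + 5/2 = 3/2)
(q(-6, 14)*(p(-6, -4)/Q(11)))*H(4, 6) = -(-40)/26*(3/2) = -10*(-2/13)*(3/2) = (20/13)*(3/2) = 30/13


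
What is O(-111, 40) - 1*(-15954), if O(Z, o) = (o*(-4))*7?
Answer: 14834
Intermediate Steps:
O(Z, o) = -28*o (O(Z, o) = -4*o*7 = -28*o)
O(-111, 40) - 1*(-15954) = -28*40 - 1*(-15954) = -1120 + 15954 = 14834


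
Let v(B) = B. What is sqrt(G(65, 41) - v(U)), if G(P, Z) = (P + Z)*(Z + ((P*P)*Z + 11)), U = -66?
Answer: 2*sqrt(4591857) ≈ 4285.7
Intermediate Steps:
G(P, Z) = (P + Z)*(11 + Z + Z*P**2) (G(P, Z) = (P + Z)*(Z + (P**2*Z + 11)) = (P + Z)*(Z + (Z*P**2 + 11)) = (P + Z)*(Z + (11 + Z*P**2)) = (P + Z)*(11 + Z + Z*P**2))
sqrt(G(65, 41) - v(U)) = sqrt((41**2 + 11*65 + 11*41 + 65*41 + 41*65**3 + 65**2*41**2) - 1*(-66)) = sqrt((1681 + 715 + 451 + 2665 + 41*274625 + 4225*1681) + 66) = sqrt((1681 + 715 + 451 + 2665 + 11259625 + 7102225) + 66) = sqrt(18367362 + 66) = sqrt(18367428) = 2*sqrt(4591857)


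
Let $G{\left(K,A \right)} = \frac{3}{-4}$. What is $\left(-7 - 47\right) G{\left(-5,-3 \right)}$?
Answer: $\frac{81}{2} \approx 40.5$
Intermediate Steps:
$G{\left(K,A \right)} = - \frac{3}{4}$ ($G{\left(K,A \right)} = 3 \left(- \frac{1}{4}\right) = - \frac{3}{4}$)
$\left(-7 - 47\right) G{\left(-5,-3 \right)} = \left(-7 - 47\right) \left(- \frac{3}{4}\right) = \left(-54\right) \left(- \frac{3}{4}\right) = \frac{81}{2}$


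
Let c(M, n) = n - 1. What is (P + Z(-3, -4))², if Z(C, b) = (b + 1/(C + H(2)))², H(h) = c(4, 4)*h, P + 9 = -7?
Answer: 529/81 ≈ 6.5309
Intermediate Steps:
P = -16 (P = -9 - 7 = -16)
c(M, n) = -1 + n
H(h) = 3*h (H(h) = (-1 + 4)*h = 3*h)
Z(C, b) = (b + 1/(6 + C))² (Z(C, b) = (b + 1/(C + 3*2))² = (b + 1/(C + 6))² = (b + 1/(6 + C))²)
(P + Z(-3, -4))² = (-16 + (1 + 6*(-4) - 3*(-4))²/(6 - 3)²)² = (-16 + (1 - 24 + 12)²/3²)² = (-16 + (⅑)*(-11)²)² = (-16 + (⅑)*121)² = (-16 + 121/9)² = (-23/9)² = 529/81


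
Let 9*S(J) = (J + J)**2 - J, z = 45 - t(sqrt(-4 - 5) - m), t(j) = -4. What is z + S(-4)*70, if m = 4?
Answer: 5201/9 ≈ 577.89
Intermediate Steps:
z = 49 (z = 45 - 1*(-4) = 45 + 4 = 49)
S(J) = -J/9 + 4*J**2/9 (S(J) = ((J + J)**2 - J)/9 = ((2*J)**2 - J)/9 = (4*J**2 - J)/9 = (-J + 4*J**2)/9 = -J/9 + 4*J**2/9)
z + S(-4)*70 = 49 + ((1/9)*(-4)*(-1 + 4*(-4)))*70 = 49 + ((1/9)*(-4)*(-1 - 16))*70 = 49 + ((1/9)*(-4)*(-17))*70 = 49 + (68/9)*70 = 49 + 4760/9 = 5201/9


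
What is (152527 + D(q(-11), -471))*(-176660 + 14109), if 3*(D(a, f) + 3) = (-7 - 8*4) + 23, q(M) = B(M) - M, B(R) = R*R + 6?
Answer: -74376185356/3 ≈ -2.4792e+10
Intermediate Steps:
B(R) = 6 + R² (B(R) = R² + 6 = 6 + R²)
q(M) = 6 + M² - M (q(M) = (6 + M²) - M = 6 + M² - M)
D(a, f) = -25/3 (D(a, f) = -3 + ((-7 - 8*4) + 23)/3 = -3 + ((-7 - 32) + 23)/3 = -3 + (-39 + 23)/3 = -3 + (⅓)*(-16) = -3 - 16/3 = -25/3)
(152527 + D(q(-11), -471))*(-176660 + 14109) = (152527 - 25/3)*(-176660 + 14109) = (457556/3)*(-162551) = -74376185356/3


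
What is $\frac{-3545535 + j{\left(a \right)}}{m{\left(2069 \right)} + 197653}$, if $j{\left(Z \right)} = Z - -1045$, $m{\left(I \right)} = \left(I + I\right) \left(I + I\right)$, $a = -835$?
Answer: $- \frac{3545325}{17320697} \approx -0.20469$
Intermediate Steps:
$m{\left(I \right)} = 4 I^{2}$ ($m{\left(I \right)} = 2 I 2 I = 4 I^{2}$)
$j{\left(Z \right)} = 1045 + Z$ ($j{\left(Z \right)} = Z + 1045 = 1045 + Z$)
$\frac{-3545535 + j{\left(a \right)}}{m{\left(2069 \right)} + 197653} = \frac{-3545535 + \left(1045 - 835\right)}{4 \cdot 2069^{2} + 197653} = \frac{-3545535 + 210}{4 \cdot 4280761 + 197653} = - \frac{3545325}{17123044 + 197653} = - \frac{3545325}{17320697}$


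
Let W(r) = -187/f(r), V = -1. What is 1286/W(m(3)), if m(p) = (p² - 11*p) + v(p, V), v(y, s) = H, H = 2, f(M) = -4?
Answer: 5144/187 ≈ 27.508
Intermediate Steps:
v(y, s) = 2
m(p) = 2 + p² - 11*p (m(p) = (p² - 11*p) + 2 = 2 + p² - 11*p)
W(r) = 187/4 (W(r) = -187/(-4) = -187*(-¼) = 187/4)
1286/W(m(3)) = 1286/(187/4) = 1286*(4/187) = 5144/187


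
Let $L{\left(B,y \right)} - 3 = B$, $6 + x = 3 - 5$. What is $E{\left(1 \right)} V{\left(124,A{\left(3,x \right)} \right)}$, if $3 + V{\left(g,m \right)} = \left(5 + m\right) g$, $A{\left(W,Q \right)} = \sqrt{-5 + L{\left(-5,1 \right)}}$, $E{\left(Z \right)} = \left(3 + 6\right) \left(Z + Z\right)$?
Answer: $11106 + 2232 i \sqrt{7} \approx 11106.0 + 5905.3 i$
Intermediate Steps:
$E{\left(Z \right)} = 18 Z$ ($E{\left(Z \right)} = 9 \cdot 2 Z = 18 Z$)
$x = -8$ ($x = -6 + \left(3 - 5\right) = -6 - 2 = -8$)
$L{\left(B,y \right)} = 3 + B$
$A{\left(W,Q \right)} = i \sqrt{7}$ ($A{\left(W,Q \right)} = \sqrt{-5 + \left(3 - 5\right)} = \sqrt{-5 - 2} = \sqrt{-7} = i \sqrt{7}$)
$V{\left(g,m \right)} = -3 + g \left(5 + m\right)$ ($V{\left(g,m \right)} = -3 + \left(5 + m\right) g = -3 + g \left(5 + m\right)$)
$E{\left(1 \right)} V{\left(124,A{\left(3,x \right)} \right)} = 18 \cdot 1 \left(-3 + 5 \cdot 124 + 124 i \sqrt{7}\right) = 18 \left(-3 + 620 + 124 i \sqrt{7}\right) = 18 \left(617 + 124 i \sqrt{7}\right) = 11106 + 2232 i \sqrt{7}$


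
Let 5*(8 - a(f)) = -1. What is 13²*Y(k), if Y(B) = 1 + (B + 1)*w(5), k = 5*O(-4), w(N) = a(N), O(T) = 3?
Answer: 111709/5 ≈ 22342.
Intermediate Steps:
a(f) = 41/5 (a(f) = 8 - ⅕*(-1) = 8 + ⅕ = 41/5)
w(N) = 41/5
k = 15 (k = 5*3 = 15)
Y(B) = 46/5 + 41*B/5 (Y(B) = 1 + (B + 1)*(41/5) = 1 + (1 + B)*(41/5) = 1 + (41/5 + 41*B/5) = 46/5 + 41*B/5)
13²*Y(k) = 13²*(46/5 + (41/5)*15) = 169*(46/5 + 123) = 169*(661/5) = 111709/5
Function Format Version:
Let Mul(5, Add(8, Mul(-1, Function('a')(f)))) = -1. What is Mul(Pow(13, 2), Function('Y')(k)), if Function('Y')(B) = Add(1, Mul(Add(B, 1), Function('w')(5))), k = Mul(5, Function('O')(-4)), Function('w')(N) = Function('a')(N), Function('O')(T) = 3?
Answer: Rational(111709, 5) ≈ 22342.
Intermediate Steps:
Function('a')(f) = Rational(41, 5) (Function('a')(f) = Add(8, Mul(Rational(-1, 5), -1)) = Add(8, Rational(1, 5)) = Rational(41, 5))
Function('w')(N) = Rational(41, 5)
k = 15 (k = Mul(5, 3) = 15)
Function('Y')(B) = Add(Rational(46, 5), Mul(Rational(41, 5), B)) (Function('Y')(B) = Add(1, Mul(Add(B, 1), Rational(41, 5))) = Add(1, Mul(Add(1, B), Rational(41, 5))) = Add(1, Add(Rational(41, 5), Mul(Rational(41, 5), B))) = Add(Rational(46, 5), Mul(Rational(41, 5), B)))
Mul(Pow(13, 2), Function('Y')(k)) = Mul(Pow(13, 2), Add(Rational(46, 5), Mul(Rational(41, 5), 15))) = Mul(169, Add(Rational(46, 5), 123)) = Mul(169, Rational(661, 5)) = Rational(111709, 5)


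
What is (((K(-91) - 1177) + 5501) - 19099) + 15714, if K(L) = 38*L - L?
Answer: -2428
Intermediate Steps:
K(L) = 37*L
(((K(-91) - 1177) + 5501) - 19099) + 15714 = (((37*(-91) - 1177) + 5501) - 19099) + 15714 = (((-3367 - 1177) + 5501) - 19099) + 15714 = ((-4544 + 5501) - 19099) + 15714 = (957 - 19099) + 15714 = -18142 + 15714 = -2428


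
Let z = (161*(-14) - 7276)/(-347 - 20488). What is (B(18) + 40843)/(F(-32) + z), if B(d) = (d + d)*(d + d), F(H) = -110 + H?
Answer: -175593213/589808 ≈ -297.71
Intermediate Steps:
z = 1906/4167 (z = (-2254 - 7276)/(-20835) = -9530*(-1/20835) = 1906/4167 ≈ 0.45740)
B(d) = 4*d² (B(d) = (2*d)*(2*d) = 4*d²)
(B(18) + 40843)/(F(-32) + z) = (4*18² + 40843)/((-110 - 32) + 1906/4167) = (4*324 + 40843)/(-142 + 1906/4167) = (1296 + 40843)/(-589808/4167) = 42139*(-4167/589808) = -175593213/589808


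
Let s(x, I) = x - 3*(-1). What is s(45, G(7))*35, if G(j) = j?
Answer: 1680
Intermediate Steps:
s(x, I) = 3 + x (s(x, I) = x + 3 = 3 + x)
s(45, G(7))*35 = (3 + 45)*35 = 48*35 = 1680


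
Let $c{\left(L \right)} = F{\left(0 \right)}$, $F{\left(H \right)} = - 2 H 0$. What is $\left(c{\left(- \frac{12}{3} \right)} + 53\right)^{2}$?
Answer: $2809$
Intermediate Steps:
$F{\left(H \right)} = 0$
$c{\left(L \right)} = 0$
$\left(c{\left(- \frac{12}{3} \right)} + 53\right)^{2} = \left(0 + 53\right)^{2} = 53^{2} = 2809$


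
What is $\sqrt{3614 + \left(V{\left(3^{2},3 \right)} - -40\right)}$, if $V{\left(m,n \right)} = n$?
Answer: $\sqrt{3657} \approx 60.473$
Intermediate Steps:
$\sqrt{3614 + \left(V{\left(3^{2},3 \right)} - -40\right)} = \sqrt{3614 + \left(3 - -40\right)} = \sqrt{3614 + \left(3 + 40\right)} = \sqrt{3614 + 43} = \sqrt{3657}$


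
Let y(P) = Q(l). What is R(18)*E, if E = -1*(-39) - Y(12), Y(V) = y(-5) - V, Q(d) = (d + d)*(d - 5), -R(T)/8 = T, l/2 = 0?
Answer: -7344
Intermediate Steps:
l = 0 (l = 2*0 = 0)
R(T) = -8*T
Q(d) = 2*d*(-5 + d) (Q(d) = (2*d)*(-5 + d) = 2*d*(-5 + d))
y(P) = 0 (y(P) = 2*0*(-5 + 0) = 2*0*(-5) = 0)
Y(V) = -V (Y(V) = 0 - V = -V)
E = 51 (E = -1*(-39) - (-1)*12 = 39 - 1*(-12) = 39 + 12 = 51)
R(18)*E = -8*18*51 = -144*51 = -7344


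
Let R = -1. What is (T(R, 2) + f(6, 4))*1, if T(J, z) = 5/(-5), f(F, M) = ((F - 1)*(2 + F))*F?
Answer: 239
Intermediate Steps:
f(F, M) = F*(-1 + F)*(2 + F) (f(F, M) = ((-1 + F)*(2 + F))*F = F*(-1 + F)*(2 + F))
T(J, z) = -1 (T(J, z) = 5*(-⅕) = -1)
(T(R, 2) + f(6, 4))*1 = (-1 + 6*(-2 + 6 + 6²))*1 = (-1 + 6*(-2 + 6 + 36))*1 = (-1 + 6*40)*1 = (-1 + 240)*1 = 239*1 = 239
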